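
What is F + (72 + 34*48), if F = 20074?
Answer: 21778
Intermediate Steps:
F + (72 + 34*48) = 20074 + (72 + 34*48) = 20074 + (72 + 1632) = 20074 + 1704 = 21778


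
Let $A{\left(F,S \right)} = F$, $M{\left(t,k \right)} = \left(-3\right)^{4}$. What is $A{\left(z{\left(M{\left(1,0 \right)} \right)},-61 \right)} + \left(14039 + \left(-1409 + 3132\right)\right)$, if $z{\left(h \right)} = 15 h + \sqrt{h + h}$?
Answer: $16977 + 9 \sqrt{2} \approx 16990.0$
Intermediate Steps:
$M{\left(t,k \right)} = 81$
$z{\left(h \right)} = 15 h + \sqrt{2} \sqrt{h}$ ($z{\left(h \right)} = 15 h + \sqrt{2 h} = 15 h + \sqrt{2} \sqrt{h}$)
$A{\left(z{\left(M{\left(1,0 \right)} \right)},-61 \right)} + \left(14039 + \left(-1409 + 3132\right)\right) = \left(15 \cdot 81 + \sqrt{2} \sqrt{81}\right) + \left(14039 + \left(-1409 + 3132\right)\right) = \left(1215 + \sqrt{2} \cdot 9\right) + \left(14039 + 1723\right) = \left(1215 + 9 \sqrt{2}\right) + 15762 = 16977 + 9 \sqrt{2}$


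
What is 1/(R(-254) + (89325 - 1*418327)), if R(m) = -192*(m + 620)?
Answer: -1/399274 ≈ -2.5045e-6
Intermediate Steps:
R(m) = -119040 - 192*m (R(m) = -192*(620 + m) = -119040 - 192*m)
1/(R(-254) + (89325 - 1*418327)) = 1/((-119040 - 192*(-254)) + (89325 - 1*418327)) = 1/((-119040 + 48768) + (89325 - 418327)) = 1/(-70272 - 329002) = 1/(-399274) = -1/399274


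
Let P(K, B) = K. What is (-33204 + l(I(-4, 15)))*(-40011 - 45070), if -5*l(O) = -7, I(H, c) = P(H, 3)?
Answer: 14124552053/5 ≈ 2.8249e+9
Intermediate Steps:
I(H, c) = H
l(O) = 7/5 (l(O) = -1/5*(-7) = 7/5)
(-33204 + l(I(-4, 15)))*(-40011 - 45070) = (-33204 + 7/5)*(-40011 - 45070) = -166013/5*(-85081) = 14124552053/5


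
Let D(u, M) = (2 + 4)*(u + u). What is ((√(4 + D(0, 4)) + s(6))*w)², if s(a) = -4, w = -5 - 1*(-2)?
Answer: 36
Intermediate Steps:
w = -3 (w = -5 + 2 = -3)
D(u, M) = 12*u (D(u, M) = 6*(2*u) = 12*u)
((√(4 + D(0, 4)) + s(6))*w)² = ((√(4 + 12*0) - 4)*(-3))² = ((√(4 + 0) - 4)*(-3))² = ((√4 - 4)*(-3))² = ((2 - 4)*(-3))² = (-2*(-3))² = 6² = 36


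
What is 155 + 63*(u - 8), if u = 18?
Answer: 785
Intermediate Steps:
155 + 63*(u - 8) = 155 + 63*(18 - 8) = 155 + 63*10 = 155 + 630 = 785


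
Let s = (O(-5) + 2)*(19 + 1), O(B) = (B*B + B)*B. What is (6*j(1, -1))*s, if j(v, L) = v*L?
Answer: 11760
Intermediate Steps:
O(B) = B*(B + B²) (O(B) = (B² + B)*B = (B + B²)*B = B*(B + B²))
j(v, L) = L*v
s = -1960 (s = ((-5)²*(1 - 5) + 2)*(19 + 1) = (25*(-4) + 2)*20 = (-100 + 2)*20 = -98*20 = -1960)
(6*j(1, -1))*s = (6*(-1*1))*(-1960) = (6*(-1))*(-1960) = -6*(-1960) = 11760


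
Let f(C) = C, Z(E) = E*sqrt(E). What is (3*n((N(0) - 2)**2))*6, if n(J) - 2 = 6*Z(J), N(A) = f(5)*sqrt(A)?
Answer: 900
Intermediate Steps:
Z(E) = E**(3/2)
N(A) = 5*sqrt(A)
n(J) = 2 + 6*J**(3/2)
(3*n((N(0) - 2)**2))*6 = (3*(2 + 6*((5*sqrt(0) - 2)**2)**(3/2)))*6 = (3*(2 + 6*((5*0 - 2)**2)**(3/2)))*6 = (3*(2 + 6*((0 - 2)**2)**(3/2)))*6 = (3*(2 + 6*((-2)**2)**(3/2)))*6 = (3*(2 + 6*4**(3/2)))*6 = (3*(2 + 6*8))*6 = (3*(2 + 48))*6 = (3*50)*6 = 150*6 = 900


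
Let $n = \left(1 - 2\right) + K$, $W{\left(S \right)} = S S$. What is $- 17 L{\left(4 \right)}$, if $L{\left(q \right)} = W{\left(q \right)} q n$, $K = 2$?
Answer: $-1088$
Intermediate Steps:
$W{\left(S \right)} = S^{2}$
$n = 1$ ($n = \left(1 - 2\right) + 2 = -1 + 2 = 1$)
$L{\left(q \right)} = q^{3}$ ($L{\left(q \right)} = q^{2} q 1 = q^{3} \cdot 1 = q^{3}$)
$- 17 L{\left(4 \right)} = - 17 \cdot 4^{3} = \left(-17\right) 64 = -1088$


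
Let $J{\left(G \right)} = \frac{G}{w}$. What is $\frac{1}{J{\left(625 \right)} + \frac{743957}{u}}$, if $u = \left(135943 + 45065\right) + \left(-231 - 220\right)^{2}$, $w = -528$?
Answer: $\frac{202967952}{152553671} \approx 1.3305$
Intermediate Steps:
$u = 384409$ ($u = 181008 + \left(-451\right)^{2} = 181008 + 203401 = 384409$)
$J{\left(G \right)} = - \frac{G}{528}$ ($J{\left(G \right)} = \frac{G}{-528} = G \left(- \frac{1}{528}\right) = - \frac{G}{528}$)
$\frac{1}{J{\left(625 \right)} + \frac{743957}{u}} = \frac{1}{\left(- \frac{1}{528}\right) 625 + \frac{743957}{384409}} = \frac{1}{- \frac{625}{528} + 743957 \cdot \frac{1}{384409}} = \frac{1}{- \frac{625}{528} + \frac{743957}{384409}} = \frac{1}{\frac{152553671}{202967952}} = \frac{202967952}{152553671}$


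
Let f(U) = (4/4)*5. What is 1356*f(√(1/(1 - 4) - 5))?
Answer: 6780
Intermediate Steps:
f(U) = 5 (f(U) = (4*(¼))*5 = 1*5 = 5)
1356*f(√(1/(1 - 4) - 5)) = 1356*5 = 6780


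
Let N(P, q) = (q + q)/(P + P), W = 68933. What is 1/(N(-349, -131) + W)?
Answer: 349/24057748 ≈ 1.4507e-5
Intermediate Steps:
N(P, q) = q/P (N(P, q) = (2*q)/((2*P)) = (2*q)*(1/(2*P)) = q/P)
1/(N(-349, -131) + W) = 1/(-131/(-349) + 68933) = 1/(-131*(-1/349) + 68933) = 1/(131/349 + 68933) = 1/(24057748/349) = 349/24057748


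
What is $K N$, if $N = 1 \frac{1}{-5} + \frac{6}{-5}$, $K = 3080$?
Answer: $-4312$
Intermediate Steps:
$N = - \frac{7}{5}$ ($N = 1 \left(- \frac{1}{5}\right) + 6 \left(- \frac{1}{5}\right) = - \frac{1}{5} - \frac{6}{5} = - \frac{7}{5} \approx -1.4$)
$K N = 3080 \left(- \frac{7}{5}\right) = -4312$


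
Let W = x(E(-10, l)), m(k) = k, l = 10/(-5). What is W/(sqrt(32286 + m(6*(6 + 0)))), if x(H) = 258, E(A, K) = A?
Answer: 43*sqrt(32322)/5387 ≈ 1.4351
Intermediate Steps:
l = -2 (l = 10*(-1/5) = -2)
W = 258
W/(sqrt(32286 + m(6*(6 + 0)))) = 258/(sqrt(32286 + 6*(6 + 0))) = 258/(sqrt(32286 + 6*6)) = 258/(sqrt(32286 + 36)) = 258/(sqrt(32322)) = 258*(sqrt(32322)/32322) = 43*sqrt(32322)/5387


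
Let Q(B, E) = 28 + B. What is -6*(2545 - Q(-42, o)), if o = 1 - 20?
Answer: -15354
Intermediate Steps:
o = -19
-6*(2545 - Q(-42, o)) = -6*(2545 - (28 - 42)) = -6*(2545 - 1*(-14)) = -6*(2545 + 14) = -6*2559 = -15354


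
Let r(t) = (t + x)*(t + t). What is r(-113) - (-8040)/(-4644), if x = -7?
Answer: 10494770/387 ≈ 27118.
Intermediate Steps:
r(t) = 2*t*(-7 + t) (r(t) = (t - 7)*(t + t) = (-7 + t)*(2*t) = 2*t*(-7 + t))
r(-113) - (-8040)/(-4644) = 2*(-113)*(-7 - 113) - (-8040)/(-4644) = 2*(-113)*(-120) - (-8040)*(-1)/4644 = 27120 - 1*670/387 = 27120 - 670/387 = 10494770/387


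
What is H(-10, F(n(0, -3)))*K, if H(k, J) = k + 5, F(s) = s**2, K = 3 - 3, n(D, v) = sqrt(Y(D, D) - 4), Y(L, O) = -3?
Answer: 0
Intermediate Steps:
n(D, v) = I*sqrt(7) (n(D, v) = sqrt(-3 - 4) = sqrt(-7) = I*sqrt(7))
K = 0
H(k, J) = 5 + k
H(-10, F(n(0, -3)))*K = (5 - 10)*0 = -5*0 = 0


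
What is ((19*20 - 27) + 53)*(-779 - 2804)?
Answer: -1454698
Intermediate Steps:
((19*20 - 27) + 53)*(-779 - 2804) = ((380 - 27) + 53)*(-3583) = (353 + 53)*(-3583) = 406*(-3583) = -1454698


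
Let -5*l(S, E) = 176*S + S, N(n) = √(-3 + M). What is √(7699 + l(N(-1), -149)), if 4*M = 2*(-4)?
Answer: √(192475 - 885*I*√5)/5 ≈ 87.745 - 0.45106*I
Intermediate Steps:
M = -2 (M = (2*(-4))/4 = (¼)*(-8) = -2)
N(n) = I*√5 (N(n) = √(-3 - 2) = √(-5) = I*√5)
l(S, E) = -177*S/5 (l(S, E) = -(176*S + S)/5 = -177*S/5)
√(7699 + l(N(-1), -149)) = √(7699 - 177*I*√5/5)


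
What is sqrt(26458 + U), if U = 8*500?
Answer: sqrt(30458) ≈ 174.52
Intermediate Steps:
U = 4000
sqrt(26458 + U) = sqrt(26458 + 4000) = sqrt(30458)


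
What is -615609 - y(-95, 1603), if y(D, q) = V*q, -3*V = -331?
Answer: -2377420/3 ≈ -7.9247e+5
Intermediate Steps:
V = 331/3 (V = -⅓*(-331) = 331/3 ≈ 110.33)
y(D, q) = 331*q/3
-615609 - y(-95, 1603) = -615609 - 331*1603/3 = -615609 - 1*530593/3 = -615609 - 530593/3 = -2377420/3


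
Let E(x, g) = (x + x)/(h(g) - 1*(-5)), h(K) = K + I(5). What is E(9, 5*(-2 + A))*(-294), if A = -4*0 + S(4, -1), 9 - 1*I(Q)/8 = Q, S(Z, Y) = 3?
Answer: -126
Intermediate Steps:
I(Q) = 72 - 8*Q
A = 3 (A = -4*0 + 3 = 0 + 3 = 3)
h(K) = 32 + K (h(K) = K + (72 - 8*5) = K + (72 - 40) = K + 32 = 32 + K)
E(x, g) = 2*x/(37 + g) (E(x, g) = (x + x)/((32 + g) - 1*(-5)) = (2*x)/((32 + g) + 5) = (2*x)/(37 + g) = 2*x/(37 + g))
E(9, 5*(-2 + A))*(-294) = (2*9/(37 + 5*(-2 + 3)))*(-294) = (2*9/(37 + 5*1))*(-294) = (2*9/(37 + 5))*(-294) = (2*9/42)*(-294) = (2*9*(1/42))*(-294) = (3/7)*(-294) = -126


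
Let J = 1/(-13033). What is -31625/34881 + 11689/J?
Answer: -483078821902/3171 ≈ -1.5234e+8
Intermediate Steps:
J = -1/13033 ≈ -7.6728e-5
-31625/34881 + 11689/J = -31625/34881 + 11689/(-1/13033) = -31625*1/34881 + 11689*(-13033) = -2875/3171 - 152342737 = -483078821902/3171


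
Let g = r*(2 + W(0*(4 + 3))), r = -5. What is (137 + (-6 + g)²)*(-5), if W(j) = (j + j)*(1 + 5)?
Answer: -1965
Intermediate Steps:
W(j) = 12*j (W(j) = (2*j)*6 = 12*j)
g = -10 (g = -5*(2 + 12*(0*(4 + 3))) = -5*(2 + 12*(0*7)) = -5*(2 + 12*0) = -5*(2 + 0) = -5*2 = -10)
(137 + (-6 + g)²)*(-5) = (137 + (-6 - 10)²)*(-5) = (137 + (-16)²)*(-5) = (137 + 256)*(-5) = 393*(-5) = -1965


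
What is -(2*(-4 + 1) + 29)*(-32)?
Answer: 736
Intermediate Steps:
-(2*(-4 + 1) + 29)*(-32) = -(2*(-3) + 29)*(-32) = -(-6 + 29)*(-32) = -1*23*(-32) = -23*(-32) = 736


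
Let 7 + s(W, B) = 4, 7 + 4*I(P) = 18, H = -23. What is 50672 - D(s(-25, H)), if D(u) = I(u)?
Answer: 202677/4 ≈ 50669.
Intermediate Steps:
I(P) = 11/4 (I(P) = -7/4 + (¼)*18 = -7/4 + 9/2 = 11/4)
s(W, B) = -3 (s(W, B) = -7 + 4 = -3)
D(u) = 11/4
50672 - D(s(-25, H)) = 50672 - 1*11/4 = 50672 - 11/4 = 202677/4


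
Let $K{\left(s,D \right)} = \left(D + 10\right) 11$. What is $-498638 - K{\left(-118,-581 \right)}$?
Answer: $-492357$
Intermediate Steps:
$K{\left(s,D \right)} = 110 + 11 D$ ($K{\left(s,D \right)} = \left(10 + D\right) 11 = 110 + 11 D$)
$-498638 - K{\left(-118,-581 \right)} = -498638 - \left(110 + 11 \left(-581\right)\right) = -498638 - \left(110 - 6391\right) = -498638 - -6281 = -498638 + 6281 = -492357$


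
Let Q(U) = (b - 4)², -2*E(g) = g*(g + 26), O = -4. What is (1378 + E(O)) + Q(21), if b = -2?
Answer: 1458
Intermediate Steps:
E(g) = -g*(26 + g)/2 (E(g) = -g*(g + 26)/2 = -g*(26 + g)/2)
Q(U) = 36 (Q(U) = (-2 - 4)² = (-6)² = 36)
(1378 + E(O)) + Q(21) = (1378 - ½*(-4)*(26 - 4)) + 36 = (1378 - ½*(-4)*22) + 36 = (1378 + 44) + 36 = 1422 + 36 = 1458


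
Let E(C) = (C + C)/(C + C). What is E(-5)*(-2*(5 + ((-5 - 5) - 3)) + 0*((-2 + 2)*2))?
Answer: 16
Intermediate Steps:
E(C) = 1 (E(C) = (2*C)/((2*C)) = (2*C)*(1/(2*C)) = 1)
E(-5)*(-2*(5 + ((-5 - 5) - 3)) + 0*((-2 + 2)*2)) = 1*(-2*(5 + ((-5 - 5) - 3)) + 0*((-2 + 2)*2)) = 1*(-2*(5 + (-10 - 3)) + 0*(0*2)) = 1*(-2*(5 - 13) + 0*0) = 1*(-2*(-8) + 0) = 1*(16 + 0) = 1*16 = 16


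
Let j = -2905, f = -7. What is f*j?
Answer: 20335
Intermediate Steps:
f*j = -7*(-2905) = 20335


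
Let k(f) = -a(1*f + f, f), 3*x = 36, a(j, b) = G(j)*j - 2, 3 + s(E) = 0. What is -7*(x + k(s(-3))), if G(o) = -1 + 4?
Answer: -224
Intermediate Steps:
s(E) = -3 (s(E) = -3 + 0 = -3)
G(o) = 3
a(j, b) = -2 + 3*j (a(j, b) = 3*j - 2 = -2 + 3*j)
x = 12 (x = (⅓)*36 = 12)
k(f) = 2 - 6*f (k(f) = -(-2 + 3*(1*f + f)) = -(-2 + 3*(f + f)) = -(-2 + 3*(2*f)) = -(-2 + 6*f) = 2 - 6*f)
-7*(x + k(s(-3))) = -7*(12 + (2 - 6*(-3))) = -7*(12 + (2 + 18)) = -7*(12 + 20) = -7*32 = -224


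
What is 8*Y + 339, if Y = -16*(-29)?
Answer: 4051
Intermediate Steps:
Y = 464
8*Y + 339 = 8*464 + 339 = 3712 + 339 = 4051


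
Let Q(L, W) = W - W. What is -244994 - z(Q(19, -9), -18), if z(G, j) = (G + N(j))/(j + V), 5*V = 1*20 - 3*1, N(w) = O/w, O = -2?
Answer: -160961053/657 ≈ -2.4499e+5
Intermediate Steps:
N(w) = -2/w
Q(L, W) = 0
V = 17/5 (V = (1*20 - 3*1)/5 = (20 - 3)/5 = (1/5)*17 = 17/5 ≈ 3.4000)
z(G, j) = (G - 2/j)/(17/5 + j) (z(G, j) = (G - 2/j)/(j + 17/5) = (G - 2/j)/(17/5 + j))
-244994 - z(Q(19, -9), -18) = -244994 - 5*(-2 + 0*(-18))/((-18)*(17 + 5*(-18))) = -244994 - 5*(-1)*(-2 + 0)/(18*(17 - 90)) = -244994 - 5*(-1)*(-2)/(18*(-73)) = -244994 - 5*(-1)*(-1)*(-2)/(18*73) = -244994 - 1*(-5/657) = -244994 + 5/657 = -160961053/657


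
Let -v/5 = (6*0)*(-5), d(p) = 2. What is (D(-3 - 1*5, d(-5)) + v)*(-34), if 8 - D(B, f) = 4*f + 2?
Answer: 68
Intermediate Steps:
D(B, f) = 6 - 4*f (D(B, f) = 8 - (4*f + 2) = 8 - (2 + 4*f) = 8 + (-2 - 4*f) = 6 - 4*f)
v = 0 (v = -5*6*0*(-5) = -0*(-5) = -5*0 = 0)
(D(-3 - 1*5, d(-5)) + v)*(-34) = ((6 - 4*2) + 0)*(-34) = ((6 - 8) + 0)*(-34) = (-2 + 0)*(-34) = -2*(-34) = 68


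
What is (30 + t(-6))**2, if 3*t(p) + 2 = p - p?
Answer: 7744/9 ≈ 860.44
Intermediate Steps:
t(p) = -2/3 (t(p) = -2/3 + (p - p)/3 = -2/3 + (1/3)*0 = -2/3 + 0 = -2/3)
(30 + t(-6))**2 = (30 - 2/3)**2 = (88/3)**2 = 7744/9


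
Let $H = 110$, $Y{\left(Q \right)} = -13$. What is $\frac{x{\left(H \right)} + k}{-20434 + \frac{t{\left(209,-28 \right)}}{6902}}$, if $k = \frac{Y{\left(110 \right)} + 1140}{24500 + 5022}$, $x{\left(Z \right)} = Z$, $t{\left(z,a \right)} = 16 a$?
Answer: $- \frac{18408433}{3418441964} \approx -0.005385$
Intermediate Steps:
$k = \frac{1127}{29522}$ ($k = \frac{-13 + 1140}{24500 + 5022} = \frac{1127}{29522} \approx 0.038175$)
$\frac{x{\left(H \right)} + k}{-20434 + \frac{t{\left(209,-28 \right)}}{6902}} = \frac{110 + \frac{1127}{29522}}{-20434 + \frac{16 \left(-28\right)}{6902}} = \frac{3248547}{29522 \left(-20434 - \frac{32}{493}\right)} = \frac{3248547}{29522 \left(- \frac{10073994}{493}\right)} = \frac{3248547}{29522} \left(- \frac{493}{10073994}\right) = - \frac{18408433}{3418441964}$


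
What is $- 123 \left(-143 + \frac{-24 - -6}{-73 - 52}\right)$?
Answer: $\frac{2196411}{125} \approx 17571.0$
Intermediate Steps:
$- 123 \left(-143 + \frac{-24 - -6}{-73 - 52}\right) = - 123 \left(-143 + \frac{-24 + 6}{-125}\right) = - 123 \left(-143 - - \frac{18}{125}\right) = - 123 \left(-143 + \frac{18}{125}\right) = \left(-123\right) \left(- \frac{17857}{125}\right) = \frac{2196411}{125}$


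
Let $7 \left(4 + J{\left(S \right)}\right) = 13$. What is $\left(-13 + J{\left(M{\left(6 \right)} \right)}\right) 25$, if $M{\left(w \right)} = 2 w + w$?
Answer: $- \frac{2650}{7} \approx -378.57$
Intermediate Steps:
$M{\left(w \right)} = 3 w$
$J{\left(S \right)} = - \frac{15}{7}$ ($J{\left(S \right)} = -4 + \frac{1}{7} \cdot 13 = -4 + \frac{13}{7} = - \frac{15}{7}$)
$\left(-13 + J{\left(M{\left(6 \right)} \right)}\right) 25 = \left(-13 - \frac{15}{7}\right) 25 = \left(- \frac{106}{7}\right) 25 = - \frac{2650}{7}$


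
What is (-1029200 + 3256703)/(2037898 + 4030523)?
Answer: 742501/2022807 ≈ 0.36706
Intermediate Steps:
(-1029200 + 3256703)/(2037898 + 4030523) = 2227503/6068421 = 2227503*(1/6068421) = 742501/2022807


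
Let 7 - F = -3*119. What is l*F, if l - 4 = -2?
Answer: 728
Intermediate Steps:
l = 2 (l = 4 - 2 = 2)
F = 364 (F = 7 - (-3)*119 = 7 - 1*(-357) = 7 + 357 = 364)
l*F = 2*364 = 728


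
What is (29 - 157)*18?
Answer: -2304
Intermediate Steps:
(29 - 157)*18 = -128*18 = -2304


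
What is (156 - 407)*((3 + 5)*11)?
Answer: -22088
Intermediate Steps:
(156 - 407)*((3 + 5)*11) = -2008*11 = -251*88 = -22088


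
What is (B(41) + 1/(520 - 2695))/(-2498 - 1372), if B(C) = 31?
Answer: -784/97875 ≈ -0.0080102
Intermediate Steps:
(B(41) + 1/(520 - 2695))/(-2498 - 1372) = (31 + 1/(520 - 2695))/(-2498 - 1372) = (31 + 1/(-2175))/(-3870) = (31 - 1/2175)*(-1/3870) = (67424/2175)*(-1/3870) = -784/97875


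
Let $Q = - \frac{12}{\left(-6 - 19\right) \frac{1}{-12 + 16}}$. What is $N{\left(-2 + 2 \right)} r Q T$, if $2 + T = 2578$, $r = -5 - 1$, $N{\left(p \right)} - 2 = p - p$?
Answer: $- \frac{1483776}{25} \approx -59351.0$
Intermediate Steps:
$N{\left(p \right)} = 2$ ($N{\left(p \right)} = 2 + \left(p - p\right) = 2 + 0 = 2$)
$r = -6$ ($r = -5 - 1 = -6$)
$T = 2576$ ($T = -2 + 2578 = 2576$)
$Q = \frac{48}{25}$ ($Q = - \frac{12}{\left(-25\right) \frac{1}{4}} = - \frac{12}{- \frac{25}{4}} = \left(-12\right) \left(- \frac{4}{25}\right) = \frac{48}{25} \approx 1.92$)
$N{\left(-2 + 2 \right)} r Q T = 2 \left(-6\right) \frac{48}{25} \cdot 2576 = \left(-12\right) \frac{48}{25} \cdot 2576 = \left(- \frac{576}{25}\right) 2576 = - \frac{1483776}{25}$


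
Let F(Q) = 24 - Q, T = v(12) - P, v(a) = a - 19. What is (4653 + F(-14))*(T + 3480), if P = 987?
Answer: 11661826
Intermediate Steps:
v(a) = -19 + a
T = -994 (T = (-19 + 12) - 1*987 = -7 - 987 = -994)
(4653 + F(-14))*(T + 3480) = (4653 + (24 - 1*(-14)))*(-994 + 3480) = (4653 + (24 + 14))*2486 = (4653 + 38)*2486 = 4691*2486 = 11661826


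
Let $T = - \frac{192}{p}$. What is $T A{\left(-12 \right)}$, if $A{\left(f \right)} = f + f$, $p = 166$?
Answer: $\frac{2304}{83} \approx 27.759$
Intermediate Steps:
$A{\left(f \right)} = 2 f$
$T = - \frac{96}{83}$ ($T = - \frac{192}{166} = \left(-192\right) \frac{1}{166} = - \frac{96}{83} \approx -1.1566$)
$T A{\left(-12 \right)} = - \frac{96 \cdot 2 \left(-12\right)}{83} = \left(- \frac{96}{83}\right) \left(-24\right) = \frac{2304}{83}$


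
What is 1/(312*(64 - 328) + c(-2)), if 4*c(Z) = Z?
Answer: -2/164737 ≈ -1.2141e-5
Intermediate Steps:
c(Z) = Z/4
1/(312*(64 - 328) + c(-2)) = 1/(312*(64 - 328) + (1/4)*(-2)) = 1/(312*(-264) - 1/2) = 1/(-82368 - 1/2) = 1/(-164737/2) = -2/164737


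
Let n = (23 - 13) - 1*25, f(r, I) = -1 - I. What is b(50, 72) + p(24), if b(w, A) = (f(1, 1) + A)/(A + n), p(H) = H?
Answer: 1438/57 ≈ 25.228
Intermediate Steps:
n = -15 (n = 10 - 25 = -15)
b(w, A) = (-2 + A)/(-15 + A) (b(w, A) = ((-1 - 1*1) + A)/(A - 15) = ((-1 - 1) + A)/(-15 + A) = (-2 + A)/(-15 + A))
b(50, 72) + p(24) = (-2 + 72)/(-15 + 72) + 24 = 70/57 + 24 = 1438/57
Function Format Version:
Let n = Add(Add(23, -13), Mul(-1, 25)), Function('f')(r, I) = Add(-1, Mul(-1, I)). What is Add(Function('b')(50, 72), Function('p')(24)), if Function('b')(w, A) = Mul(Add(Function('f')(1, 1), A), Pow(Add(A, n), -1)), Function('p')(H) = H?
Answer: Rational(1438, 57) ≈ 25.228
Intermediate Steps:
n = -15 (n = Add(10, -25) = -15)
Function('b')(w, A) = Mul(Pow(Add(-15, A), -1), Add(-2, A)) (Function('b')(w, A) = Mul(Add(Add(-1, Mul(-1, 1)), A), Pow(Add(A, -15), -1)) = Mul(Add(Add(-1, -1), A), Pow(Add(-15, A), -1)) = Mul(Add(-2, A), Pow(Add(-15, A), -1)) = Mul(Pow(Add(-15, A), -1), Add(-2, A)))
Add(Function('b')(50, 72), Function('p')(24)) = Add(Mul(Pow(Add(-15, 72), -1), Add(-2, 72)), 24) = Add(Mul(Pow(57, -1), 70), 24) = Add(Mul(Rational(1, 57), 70), 24) = Add(Rational(70, 57), 24) = Rational(1438, 57)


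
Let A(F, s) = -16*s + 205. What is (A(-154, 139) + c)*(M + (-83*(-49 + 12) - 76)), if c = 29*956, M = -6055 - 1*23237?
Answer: -675964385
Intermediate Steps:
M = -29292 (M = -6055 - 23237 = -29292)
A(F, s) = 205 - 16*s
c = 27724
(A(-154, 139) + c)*(M + (-83*(-49 + 12) - 76)) = ((205 - 16*139) + 27724)*(-29292 + (-83*(-49 + 12) - 76)) = ((205 - 2224) + 27724)*(-29292 + (-83*(-37) - 76)) = (-2019 + 27724)*(-29292 + (3071 - 76)) = 25705*(-29292 + 2995) = 25705*(-26297) = -675964385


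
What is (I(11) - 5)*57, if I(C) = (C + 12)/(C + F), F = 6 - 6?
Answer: -1824/11 ≈ -165.82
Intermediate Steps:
F = 0
I(C) = (12 + C)/C (I(C) = (C + 12)/(C + 0) = (12 + C)/C)
(I(11) - 5)*57 = ((12 + 11)/11 - 5)*57 = ((1/11)*23 - 5)*57 = (23/11 - 5)*57 = -32/11*57 = -1824/11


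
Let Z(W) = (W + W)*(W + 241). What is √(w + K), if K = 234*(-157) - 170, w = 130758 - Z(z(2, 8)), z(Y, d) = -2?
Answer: 3*√10534 ≈ 307.91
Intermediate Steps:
Z(W) = 2*W*(241 + W) (Z(W) = (2*W)*(241 + W) = 2*W*(241 + W))
w = 131714 (w = 130758 - 2*(-2)*(241 - 2) = 130758 - 2*(-2)*239 = 130758 - 1*(-956) = 130758 + 956 = 131714)
K = -36908 (K = -36738 - 170 = -36908)
√(w + K) = √(131714 - 36908) = √94806 = 3*√10534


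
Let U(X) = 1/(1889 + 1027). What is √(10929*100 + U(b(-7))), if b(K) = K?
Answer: √3186896401/54 ≈ 1045.4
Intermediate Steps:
U(X) = 1/2916
√(10929*100 + U(b(-7))) = √(10929*100 + 1/2916) = √(1092900 + 1/2916) = √(3186896401/2916) = √3186896401/54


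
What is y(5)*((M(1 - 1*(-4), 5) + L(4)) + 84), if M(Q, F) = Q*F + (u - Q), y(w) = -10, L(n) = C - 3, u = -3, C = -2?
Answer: -960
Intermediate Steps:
L(n) = -5 (L(n) = -2 - 3 = -5)
M(Q, F) = -3 - Q + F*Q (M(Q, F) = Q*F + (-3 - Q) = F*Q + (-3 - Q) = -3 - Q + F*Q)
y(5)*((M(1 - 1*(-4), 5) + L(4)) + 84) = -10*(((-3 - (1 - 1*(-4)) + 5*(1 - 1*(-4))) - 5) + 84) = -10*(((-3 - (1 + 4) + 5*(1 + 4)) - 5) + 84) = -10*(((-3 - 1*5 + 5*5) - 5) + 84) = -10*(((-3 - 5 + 25) - 5) + 84) = -10*((17 - 5) + 84) = -10*(12 + 84) = -10*96 = -960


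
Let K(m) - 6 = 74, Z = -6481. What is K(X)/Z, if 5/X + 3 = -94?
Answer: -80/6481 ≈ -0.012344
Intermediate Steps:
X = -5/97 (X = 5/(-3 - 94) = 5/(-97) = 5*(-1/97) = -5/97 ≈ -0.051546)
K(m) = 80 (K(m) = 6 + 74 = 80)
K(X)/Z = 80/(-6481) = 80*(-1/6481) = -80/6481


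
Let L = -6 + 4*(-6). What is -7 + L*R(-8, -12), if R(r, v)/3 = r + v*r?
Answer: -7927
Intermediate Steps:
R(r, v) = 3*r + 3*r*v (R(r, v) = 3*(r + v*r) = 3*(r + r*v) = 3*r + 3*r*v)
L = -30 (L = -6 - 24 = -30)
-7 + L*R(-8, -12) = -7 - 90*(-8)*(1 - 12) = -7 - 90*(-8)*(-11) = -7 - 30*264 = -7 - 7920 = -7927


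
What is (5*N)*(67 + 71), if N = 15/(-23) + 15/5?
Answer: 1620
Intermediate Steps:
N = 54/23 (N = 15*(-1/23) + 15*(1/5) = -15/23 + 3 = 54/23 ≈ 2.3478)
(5*N)*(67 + 71) = (5*(54/23))*(67 + 71) = (270/23)*138 = 1620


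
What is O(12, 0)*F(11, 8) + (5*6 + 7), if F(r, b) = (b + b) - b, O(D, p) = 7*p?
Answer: 37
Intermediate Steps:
F(r, b) = b (F(r, b) = 2*b - b = b)
O(12, 0)*F(11, 8) + (5*6 + 7) = (7*0)*8 + (5*6 + 7) = 0*8 + (30 + 7) = 0 + 37 = 37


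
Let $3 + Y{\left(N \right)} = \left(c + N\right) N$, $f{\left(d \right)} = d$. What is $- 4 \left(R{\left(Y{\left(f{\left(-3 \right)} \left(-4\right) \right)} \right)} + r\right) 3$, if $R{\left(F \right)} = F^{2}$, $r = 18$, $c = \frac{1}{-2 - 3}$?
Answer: $- \frac{5768388}{25} \approx -2.3074 \cdot 10^{5}$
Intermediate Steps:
$c = - \frac{1}{5}$ ($c = \frac{1}{-5} = - \frac{1}{5} \approx -0.2$)
$Y{\left(N \right)} = -3 + N \left(- \frac{1}{5} + N\right)$ ($Y{\left(N \right)} = -3 + \left(- \frac{1}{5} + N\right) N = -3 + N \left(- \frac{1}{5} + N\right)$)
$- 4 \left(R{\left(Y{\left(f{\left(-3 \right)} \left(-4\right) \right)} \right)} + r\right) 3 = - 4 \left(\left(-3 + \left(\left(-3\right) \left(-4\right)\right)^{2} - \frac{\left(-3\right) \left(-4\right)}{5}\right)^{2} + 18\right) 3 = - 4 \left(\left(-3 + 12^{2} - \frac{12}{5}\right)^{2} + 18\right) 3 = - 4 \left(\left(-3 + 144 - \frac{12}{5}\right)^{2} + 18\right) 3 = - 4 \left(\left(\frac{693}{5}\right)^{2} + 18\right) 3 = - 4 \left(\frac{480249}{25} + 18\right) 3 = - 4 \cdot \frac{480699}{25} \cdot 3 = \left(-4\right) \frac{1442097}{25} = - \frac{5768388}{25}$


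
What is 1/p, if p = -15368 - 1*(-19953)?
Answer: 1/4585 ≈ 0.00021810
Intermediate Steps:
p = 4585 (p = -15368 + 19953 = 4585)
1/p = 1/4585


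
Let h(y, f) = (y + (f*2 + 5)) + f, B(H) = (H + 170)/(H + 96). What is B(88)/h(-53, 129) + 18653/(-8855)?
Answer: -8414601/4002460 ≈ -2.1024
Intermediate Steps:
B(H) = (170 + H)/(96 + H)
h(y, f) = 5 + y + 3*f (h(y, f) = (y + (2*f + 5)) + f = (y + (5 + 2*f)) + f = (5 + y + 2*f) + f = 5 + y + 3*f)
B(88)/h(-53, 129) + 18653/(-8855) = ((170 + 88)/(96 + 88))/(5 - 53 + 3*129) + 18653/(-8855) = (258/184)/(5 - 53 + 387) + 18653*(-1/8855) = ((1/184)*258)/339 - 811/385 = (129/92)*(1/339) - 811/385 = 43/10396 - 811/385 = -8414601/4002460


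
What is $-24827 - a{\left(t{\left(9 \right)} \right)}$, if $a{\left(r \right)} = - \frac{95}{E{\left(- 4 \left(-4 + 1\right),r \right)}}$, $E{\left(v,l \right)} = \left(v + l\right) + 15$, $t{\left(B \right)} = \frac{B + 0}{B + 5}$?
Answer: $- \frac{9606719}{387} \approx -24824.0$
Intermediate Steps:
$t{\left(B \right)} = \frac{B}{5 + B}$
$E{\left(v,l \right)} = 15 + l + v$ ($E{\left(v,l \right)} = \left(l + v\right) + 15 = 15 + l + v$)
$a{\left(r \right)} = - \frac{95}{27 + r}$ ($a{\left(r \right)} = - \frac{95}{15 + r - 4 \left(-4 + 1\right)} = - \frac{95}{15 + r - -12} = - \frac{95}{15 + r + 12} = - \frac{95}{27 + r}$)
$-24827 - a{\left(t{\left(9 \right)} \right)} = -24827 - - \frac{95}{27 + \frac{9}{5 + 9}} = -24827 - - \frac{95}{27 + \frac{9}{14}} = -24827 - - \frac{95}{\frac{387}{14}} = -24827 - \left(-95\right) \frac{14}{387} = -24827 - - \frac{1330}{387} = -24827 + \frac{1330}{387} = - \frac{9606719}{387}$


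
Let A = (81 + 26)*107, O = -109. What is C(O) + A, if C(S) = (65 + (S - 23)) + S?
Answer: 11273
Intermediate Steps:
C(S) = 42 + 2*S (C(S) = (65 + (-23 + S)) + S = (42 + S) + S = 42 + 2*S)
A = 11449 (A = 107*107 = 11449)
C(O) + A = (42 + 2*(-109)) + 11449 = (42 - 218) + 11449 = -176 + 11449 = 11273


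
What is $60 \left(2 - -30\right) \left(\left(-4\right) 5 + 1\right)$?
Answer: $-36480$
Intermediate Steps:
$60 \left(2 - -30\right) \left(\left(-4\right) 5 + 1\right) = 60 \left(2 + 30\right) \left(-20 + 1\right) = 60 \cdot 32 \left(-19\right) = 1920 \left(-19\right) = -36480$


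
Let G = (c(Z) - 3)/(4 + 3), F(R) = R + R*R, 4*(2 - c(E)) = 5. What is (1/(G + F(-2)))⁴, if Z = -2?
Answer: 614656/4879681 ≈ 0.12596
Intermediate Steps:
c(E) = ¾ (c(E) = 2 - ¼*5 = 2 - 5/4 = ¾)
F(R) = R + R²
G = -9/28 (G = (¾ - 3)/(4 + 3) = -9/4/7 = -9/4*⅐ = -9/28 ≈ -0.32143)
(1/(G + F(-2)))⁴ = (1/(-9/28 - 2*(1 - 2)))⁴ = (1/(-9/28 - 2*(-1)))⁴ = (1/(-9/28 + 2))⁴ = (1/(47/28))⁴ = (28/47)⁴ = 614656/4879681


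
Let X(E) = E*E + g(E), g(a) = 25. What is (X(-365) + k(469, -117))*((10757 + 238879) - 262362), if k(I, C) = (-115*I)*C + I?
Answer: -82007794764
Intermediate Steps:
X(E) = 25 + E**2 (X(E) = E*E + 25 = E**2 + 25 = 25 + E**2)
k(I, C) = I - 115*C*I (k(I, C) = -115*C*I + I = I - 115*C*I)
(X(-365) + k(469, -117))*((10757 + 238879) - 262362) = ((25 + (-365)**2) + 469*(1 - 115*(-117)))*((10757 + 238879) - 262362) = ((25 + 133225) + 469*(1 + 13455))*(249636 - 262362) = (133250 + 469*13456)*(-12726) = (133250 + 6310864)*(-12726) = 6444114*(-12726) = -82007794764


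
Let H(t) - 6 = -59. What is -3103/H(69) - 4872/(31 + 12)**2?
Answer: 5479231/97997 ≈ 55.912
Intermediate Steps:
H(t) = -53 (H(t) = 6 - 59 = -53)
-3103/H(69) - 4872/(31 + 12)**2 = -3103/(-53) - 4872/(31 + 12)**2 = -3103*(-1/53) - 4872/(43**2) = 3103/53 - 4872/1849 = 5479231/97997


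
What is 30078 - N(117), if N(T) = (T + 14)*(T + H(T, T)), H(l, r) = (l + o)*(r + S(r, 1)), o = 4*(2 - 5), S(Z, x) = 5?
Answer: -1663359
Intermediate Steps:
o = -12 (o = 4*(-3) = -12)
H(l, r) = (-12 + l)*(5 + r) (H(l, r) = (l - 12)*(r + 5) = (-12 + l)*(5 + r))
N(T) = (14 + T)*(-60 + T² - 6*T) (N(T) = (T + 14)*(T + (-60 - 12*T + 5*T + T*T)) = (14 + T)*(T + (-60 - 12*T + 5*T + T²)) = (14 + T)*(T + (-60 + T² - 7*T)) = (14 + T)*(-60 + T² - 6*T))
30078 - N(117) = 30078 - (-840 + 117³ - 144*117 + 8*117²) = 30078 - (-840 + 1601613 - 16848 + 8*13689) = 30078 - (-840 + 1601613 - 16848 + 109512) = 30078 - 1*1693437 = 30078 - 1693437 = -1663359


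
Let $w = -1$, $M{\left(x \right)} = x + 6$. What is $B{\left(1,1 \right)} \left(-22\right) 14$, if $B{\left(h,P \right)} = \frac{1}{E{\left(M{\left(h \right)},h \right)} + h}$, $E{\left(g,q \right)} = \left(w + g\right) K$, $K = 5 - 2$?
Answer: $- \frac{308}{19} \approx -16.211$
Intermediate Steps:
$M{\left(x \right)} = 6 + x$
$K = 3$ ($K = 5 - 2 = 3$)
$E{\left(g,q \right)} = -3 + 3 g$ ($E{\left(g,q \right)} = \left(-1 + g\right) 3 = -3 + 3 g$)
$B{\left(h,P \right)} = \frac{1}{15 + 4 h}$ ($B{\left(h,P \right)} = \frac{1}{\left(-3 + 3 \left(6 + h\right)\right) + h} = \frac{1}{\left(-3 + \left(18 + 3 h\right)\right) + h} = \frac{1}{\left(15 + 3 h\right) + h} = \frac{1}{15 + 4 h}$)
$B{\left(1,1 \right)} \left(-22\right) 14 = \frac{1}{15 + 4 \cdot 1} \left(-22\right) 14 = \frac{1}{15 + 4} \left(-22\right) 14 = \frac{1}{19} \left(-22\right) 14 = \left(- \frac{22}{19}\right) 14 = - \frac{308}{19}$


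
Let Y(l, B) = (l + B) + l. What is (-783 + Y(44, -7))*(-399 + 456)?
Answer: -40014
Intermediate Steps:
Y(l, B) = B + 2*l (Y(l, B) = (B + l) + l = B + 2*l)
(-783 + Y(44, -7))*(-399 + 456) = (-783 + (-7 + 2*44))*(-399 + 456) = (-783 + (-7 + 88))*57 = (-783 + 81)*57 = -702*57 = -40014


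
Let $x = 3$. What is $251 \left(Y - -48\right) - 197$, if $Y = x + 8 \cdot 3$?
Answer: $18628$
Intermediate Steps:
$Y = 27$ ($Y = 3 + 8 \cdot 3 = 3 + 24 = 27$)
$251 \left(Y - -48\right) - 197 = 251 \left(27 - -48\right) - 197 = 251 \left(27 + 48\right) - 197 = 251 \cdot 75 - 197 = 18825 - 197 = 18628$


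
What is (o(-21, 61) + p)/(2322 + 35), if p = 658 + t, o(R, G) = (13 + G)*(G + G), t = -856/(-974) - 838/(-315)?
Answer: 1486423756/361575585 ≈ 4.1110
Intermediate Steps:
t = 542926/153405 (t = -856*(-1/974) - 838*(-1/315) = 428/487 + 838/315 = 542926/153405 ≈ 3.5392)
o(R, G) = 2*G*(13 + G) (o(R, G) = (13 + G)*(2*G) = 2*G*(13 + G))
p = 101483416/153405 (p = 658 + 542926/153405 = 101483416/153405 ≈ 661.54)
(o(-21, 61) + p)/(2322 + 35) = (2*61*(13 + 61) + 101483416/153405)/(2322 + 35) = (2*61*74 + 101483416/153405)/2357 = (9028 + 101483416/153405)*(1/2357) = (1486423756/153405)*(1/2357) = 1486423756/361575585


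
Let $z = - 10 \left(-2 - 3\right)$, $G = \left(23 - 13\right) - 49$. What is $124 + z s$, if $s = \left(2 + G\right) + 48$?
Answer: $674$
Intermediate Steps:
$G = -39$ ($G = 10 - 49 = -39$)
$s = 11$ ($s = \left(2 - 39\right) + 48 = -37 + 48 = 11$)
$z = 50$ ($z = \left(-10\right) \left(-5\right) = 50$)
$124 + z s = 124 + 50 \cdot 11 = 124 + 550 = 674$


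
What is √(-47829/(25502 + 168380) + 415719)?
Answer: √15626963520593178/193882 ≈ 644.76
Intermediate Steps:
√(-47829/(25502 + 168380) + 415719) = √(-47829/193882 + 415719) = √(80600383329/193882) = √15626963520593178/193882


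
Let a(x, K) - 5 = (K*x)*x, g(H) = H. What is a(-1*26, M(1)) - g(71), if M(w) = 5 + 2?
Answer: 4666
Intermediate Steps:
M(w) = 7
a(x, K) = 5 + K*x² (a(x, K) = 5 + (K*x)*x = 5 + K*x²)
a(-1*26, M(1)) - g(71) = (5 + 7*(-1*26)²) - 1*71 = (5 + 7*(-26)²) - 71 = (5 + 7*676) - 71 = (5 + 4732) - 71 = 4737 - 71 = 4666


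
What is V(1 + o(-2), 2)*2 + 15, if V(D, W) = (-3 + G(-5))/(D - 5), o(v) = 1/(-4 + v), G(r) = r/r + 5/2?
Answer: 369/25 ≈ 14.760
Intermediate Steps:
G(r) = 7/2 (G(r) = 1 + 5*(1/2) = 1 + 5/2 = 7/2)
V(D, W) = 1/(2*(-5 + D)) (V(D, W) = (-3 + 7/2)/(D - 5) = 1/(2*(-5 + D)))
V(1 + o(-2), 2)*2 + 15 = (1/(2*(-5 + (1 + 1/(-4 - 2)))))*2 + 15 = (1/(2*(-5 + (1 + 1/(-6)))))*2 + 15 = (1/(2*(-5 + (1 - 1/6))))*2 + 15 = (1/(2*(-5 + 5/6)))*2 + 15 = (1/(2*(-25/6)))*2 + 15 = ((1/2)*(-6/25))*2 + 15 = -3/25*2 + 15 = -6/25 + 15 = 369/25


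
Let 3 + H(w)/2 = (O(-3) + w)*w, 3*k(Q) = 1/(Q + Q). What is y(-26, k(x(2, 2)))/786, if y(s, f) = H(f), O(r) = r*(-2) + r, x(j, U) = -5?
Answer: -2789/353700 ≈ -0.0078852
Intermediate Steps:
O(r) = -r (O(r) = -2*r + r = -r)
k(Q) = 1/(6*Q) (k(Q) = 1/(3*(Q + Q)) = 1/(3*((2*Q))) = (1/(2*Q))/3 = 1/(6*Q))
H(w) = -6 + 2*w*(3 + w) (H(w) = -6 + 2*((-1*(-3) + w)*w) = -6 + 2*((3 + w)*w) = -6 + 2*(w*(3 + w)) = -6 + 2*w*(3 + w))
y(s, f) = -6 + 2*f² + 6*f
y(-26, k(x(2, 2)))/786 = (-6 + 2*((⅙)/(-5))² + 6*((⅙)/(-5)))/786 = (-6 + 2*((⅙)*(-⅕))² + 6*((⅙)*(-⅕)))*(1/786) = (-6 + 2*(-1/30)² + 6*(-1/30))*(1/786) = (-6 + 2*(1/900) - ⅕)*(1/786) = (-6 + 1/450 - ⅕)*(1/786) = -2789/450*1/786 = -2789/353700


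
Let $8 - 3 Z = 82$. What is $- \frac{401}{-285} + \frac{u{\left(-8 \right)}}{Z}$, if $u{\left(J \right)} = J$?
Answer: $\frac{18257}{10545} \approx 1.7313$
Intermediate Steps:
$Z = - \frac{74}{3}$ ($Z = \frac{8}{3} - \frac{82}{3} = - \frac{74}{3} \approx -24.667$)
$- \frac{401}{-285} + \frac{u{\left(-8 \right)}}{Z} = - \frac{401}{-285} - \frac{8}{- \frac{74}{3}} = \left(-401\right) \left(- \frac{1}{285}\right) - - \frac{12}{37} = \frac{401}{285} + \frac{12}{37} = \frac{18257}{10545}$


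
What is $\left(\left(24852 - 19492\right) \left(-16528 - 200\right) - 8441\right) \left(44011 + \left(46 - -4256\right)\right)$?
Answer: $-4332251881073$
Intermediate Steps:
$\left(\left(24852 - 19492\right) \left(-16528 - 200\right) - 8441\right) \left(44011 + \left(46 - -4256\right)\right) = \left(5360 \left(-16528 - 200\right) - 8441\right) \left(44011 + \left(46 + 4256\right)\right) = \left(5360 \left(-16528 - 200\right) - 8441\right) \left(44011 + 4302\right) = \left(5360 \left(-16728\right) - 8441\right) 48313 = \left(-89662080 - 8441\right) 48313 = \left(-89670521\right) 48313 = -4332251881073$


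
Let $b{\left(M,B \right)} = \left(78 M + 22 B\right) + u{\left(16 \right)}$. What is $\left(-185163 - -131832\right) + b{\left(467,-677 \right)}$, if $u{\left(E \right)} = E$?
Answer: $-31783$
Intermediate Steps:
$b{\left(M,B \right)} = 16 + 22 B + 78 M$ ($b{\left(M,B \right)} = \left(78 M + 22 B\right) + 16 = \left(22 B + 78 M\right) + 16 = 16 + 22 B + 78 M$)
$\left(-185163 - -131832\right) + b{\left(467,-677 \right)} = \left(-185163 - -131832\right) + \left(16 + 22 \left(-677\right) + 78 \cdot 467\right) = \left(-185163 + 131832\right) + \left(16 - 14894 + 36426\right) = -53331 + 21548 = -31783$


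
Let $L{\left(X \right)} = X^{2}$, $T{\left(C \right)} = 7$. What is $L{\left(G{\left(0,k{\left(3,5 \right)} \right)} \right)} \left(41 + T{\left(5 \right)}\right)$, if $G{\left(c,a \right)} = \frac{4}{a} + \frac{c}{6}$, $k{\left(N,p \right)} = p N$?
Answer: $\frac{256}{75} \approx 3.4133$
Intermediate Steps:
$k{\left(N,p \right)} = N p$
$G{\left(c,a \right)} = \frac{4}{a} + \frac{c}{6}$ ($G{\left(c,a \right)} = \frac{4}{a} + c \frac{1}{6} = \frac{4}{a} + \frac{c}{6}$)
$L{\left(G{\left(0,k{\left(3,5 \right)} \right)} \right)} \left(41 + T{\left(5 \right)}\right) = \left(\frac{4}{3 \cdot 5} + \frac{1}{6} \cdot 0\right)^{2} \left(41 + 7\right) = \left(\frac{4}{15} + 0\right)^{2} \cdot 48 = \left(\frac{4}{15}\right)^{2} \cdot 48 = \frac{16}{225} \cdot 48 = \frac{256}{75}$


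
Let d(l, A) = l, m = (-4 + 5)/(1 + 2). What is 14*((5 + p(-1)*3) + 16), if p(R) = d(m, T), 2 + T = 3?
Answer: 308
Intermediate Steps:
T = 1 (T = -2 + 3 = 1)
m = ⅓ (m = 1/3 = 1*(⅓) = ⅓ ≈ 0.33333)
p(R) = ⅓
14*((5 + p(-1)*3) + 16) = 14*((5 + (⅓)*3) + 16) = 14*((5 + 1) + 16) = 14*(6 + 16) = 14*22 = 308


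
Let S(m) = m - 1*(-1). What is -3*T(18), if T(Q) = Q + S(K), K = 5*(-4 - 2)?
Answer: 33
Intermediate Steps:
K = -30 (K = 5*(-6) = -30)
S(m) = 1 + m (S(m) = m + 1 = 1 + m)
T(Q) = -29 + Q (T(Q) = Q + (1 - 30) = Q - 29 = -29 + Q)
-3*T(18) = -3*(-29 + 18) = -3*(-11) = 33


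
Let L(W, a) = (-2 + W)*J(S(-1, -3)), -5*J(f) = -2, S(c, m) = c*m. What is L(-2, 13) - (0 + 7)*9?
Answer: -323/5 ≈ -64.600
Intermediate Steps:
J(f) = 2/5 (J(f) = -1/5*(-2) = 2/5)
L(W, a) = -4/5 + 2*W/5 (L(W, a) = (-2 + W)*(2/5) = -4/5 + 2*W/5)
L(-2, 13) - (0 + 7)*9 = (-4/5 + (2/5)*(-2)) - (0 + 7)*9 = (-4/5 - 4/5) - 7*9 = -8/5 - 1*63 = -8/5 - 63 = -323/5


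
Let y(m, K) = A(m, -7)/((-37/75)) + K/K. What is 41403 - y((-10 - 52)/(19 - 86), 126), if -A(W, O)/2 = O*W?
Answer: 102700658/2479 ≈ 41428.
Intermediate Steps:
A(W, O) = -2*O*W
y(m, K) = 1 - 1050*m/37 (y(m, K) = (-2*(-7)*m)/((-37/75)) + K/K = (14*m)/((-37*1/75)) + 1 = (14*m)/(-37/75) + 1 = (14*m)*(-75/37) + 1 = -1050*m/37 + 1 = 1 - 1050*m/37)
41403 - y((-10 - 52)/(19 - 86), 126) = 41403 - (1 - 1050*(-10 - 52)/(37*(19 - 86))) = 41403 - (1 - (-65100)/(37*(-67))) = 41403 - (1 - (-65100)*(-1)/(37*67)) = 41403 - (1 - 1050/37*62/67) = 41403 - (1 - 65100/2479) = 41403 - 1*(-62621/2479) = 41403 + 62621/2479 = 102700658/2479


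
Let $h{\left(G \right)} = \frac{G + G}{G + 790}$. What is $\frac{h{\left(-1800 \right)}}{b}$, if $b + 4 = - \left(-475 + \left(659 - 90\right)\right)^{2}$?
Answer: $- \frac{9}{22321} \approx -0.00040321$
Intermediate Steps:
$h{\left(G \right)} = \frac{2 G}{790 + G}$
$b = -8840$ ($b = -4 - \left(-475 + \left(659 - 90\right)\right)^{2} = -4 - \left(-475 + 569\right)^{2} = -4 - 94^{2} = -4 - 8836 = -8840$)
$\frac{h{\left(-1800 \right)}}{b} = \frac{2 \left(-1800\right) \frac{1}{790 - 1800}}{-8840} = 2 \left(-1800\right) \frac{1}{-1010} \left(- \frac{1}{8840}\right) = 2 \left(-1800\right) \left(- \frac{1}{1010}\right) \left(- \frac{1}{8840}\right) = \frac{360}{101} \left(- \frac{1}{8840}\right) = - \frac{9}{22321}$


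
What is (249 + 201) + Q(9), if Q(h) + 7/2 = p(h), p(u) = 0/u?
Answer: 893/2 ≈ 446.50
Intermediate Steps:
p(u) = 0
Q(h) = -7/2 (Q(h) = -7/2 + 0 = -7/2)
(249 + 201) + Q(9) = (249 + 201) - 7/2 = 450 - 7/2 = 893/2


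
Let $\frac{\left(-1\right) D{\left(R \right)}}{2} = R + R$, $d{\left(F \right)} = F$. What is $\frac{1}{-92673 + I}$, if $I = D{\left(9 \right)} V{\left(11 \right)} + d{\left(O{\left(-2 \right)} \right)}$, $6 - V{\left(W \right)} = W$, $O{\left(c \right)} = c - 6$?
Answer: $- \frac{1}{92501} \approx -1.0811 \cdot 10^{-5}$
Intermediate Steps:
$O{\left(c \right)} = -6 + c$ ($O{\left(c \right)} = c - 6 = -6 + c$)
$V{\left(W \right)} = 6 - W$
$D{\left(R \right)} = - 4 R$ ($D{\left(R \right)} = - 2 \left(R + R\right) = - 2 \cdot 2 R = - 4 R$)
$I = 172$ ($I = \left(-4\right) 9 \left(6 - 11\right) - 8 = - 36 \left(6 - 11\right) - 8 = \left(-36\right) \left(-5\right) - 8 = 180 - 8 = 172$)
$\frac{1}{-92673 + I} = \frac{1}{-92673 + 172} = \frac{1}{-92501} = - \frac{1}{92501}$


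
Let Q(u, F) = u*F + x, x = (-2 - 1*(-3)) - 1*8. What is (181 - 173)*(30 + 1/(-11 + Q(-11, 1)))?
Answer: 6952/29 ≈ 239.72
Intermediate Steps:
x = -7 (x = (-2 + 3) - 8 = 1 - 8 = -7)
Q(u, F) = -7 + F*u (Q(u, F) = u*F - 7 = F*u - 7 = -7 + F*u)
(181 - 173)*(30 + 1/(-11 + Q(-11, 1))) = (181 - 173)*(30 + 1/(-11 + (-7 + 1*(-11)))) = 8*(30 + 1/(-11 + (-7 - 11))) = 8*(30 + 1/(-11 - 18)) = 8*(30 + 1/(-29)) = 8*(30 - 1/29) = 8*(869/29) = 6952/29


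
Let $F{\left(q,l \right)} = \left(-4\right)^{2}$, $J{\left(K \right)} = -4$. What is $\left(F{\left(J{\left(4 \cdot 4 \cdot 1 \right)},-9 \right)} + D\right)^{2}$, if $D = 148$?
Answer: $26896$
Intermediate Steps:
$F{\left(q,l \right)} = 16$
$\left(F{\left(J{\left(4 \cdot 4 \cdot 1 \right)},-9 \right)} + D\right)^{2} = \left(16 + 148\right)^{2} = 164^{2} = 26896$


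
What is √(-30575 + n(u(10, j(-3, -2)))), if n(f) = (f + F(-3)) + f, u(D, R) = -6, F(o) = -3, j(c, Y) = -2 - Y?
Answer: I*√30590 ≈ 174.9*I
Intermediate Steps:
n(f) = -3 + 2*f (n(f) = (f - 3) + f = (-3 + f) + f = -3 + 2*f)
√(-30575 + n(u(10, j(-3, -2)))) = √(-30575 + (-3 + 2*(-6))) = √(-30575 + (-3 - 12)) = √(-30575 - 15) = √(-30590) = I*√30590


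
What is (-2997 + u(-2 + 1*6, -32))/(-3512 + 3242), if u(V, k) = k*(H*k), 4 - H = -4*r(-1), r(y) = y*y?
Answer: -1039/54 ≈ -19.241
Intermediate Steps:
r(y) = y²
H = 8 (H = 4 - (-4)*(-1)² = 4 - (-4) = 4 - 1*(-4) = 4 + 4 = 8)
u(V, k) = 8*k² (u(V, k) = k*(8*k) = 8*k²)
(-2997 + u(-2 + 1*6, -32))/(-3512 + 3242) = (-2997 + 8*(-32)²)/(-3512 + 3242) = (-2997 + 8*1024)/(-270) = (-2997 + 8192)*(-1/270) = 5195*(-1/270) = -1039/54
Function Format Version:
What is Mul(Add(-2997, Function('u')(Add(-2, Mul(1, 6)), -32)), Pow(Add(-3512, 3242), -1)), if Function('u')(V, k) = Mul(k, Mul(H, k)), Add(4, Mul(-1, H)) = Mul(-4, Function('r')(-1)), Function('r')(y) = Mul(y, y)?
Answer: Rational(-1039, 54) ≈ -19.241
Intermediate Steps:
Function('r')(y) = Pow(y, 2)
H = 8 (H = Add(4, Mul(-1, Mul(-4, Pow(-1, 2)))) = Add(4, Mul(-1, Mul(-4, 1))) = Add(4, Mul(-1, -4)) = Add(4, 4) = 8)
Function('u')(V, k) = Mul(8, Pow(k, 2)) (Function('u')(V, k) = Mul(k, Mul(8, k)) = Mul(8, Pow(k, 2)))
Mul(Add(-2997, Function('u')(Add(-2, Mul(1, 6)), -32)), Pow(Add(-3512, 3242), -1)) = Mul(Add(-2997, Mul(8, Pow(-32, 2))), Pow(Add(-3512, 3242), -1)) = Mul(Add(-2997, Mul(8, 1024)), Pow(-270, -1)) = Mul(Add(-2997, 8192), Rational(-1, 270)) = Mul(5195, Rational(-1, 270)) = Rational(-1039, 54)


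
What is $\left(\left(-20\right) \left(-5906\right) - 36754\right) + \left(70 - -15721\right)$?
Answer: $97157$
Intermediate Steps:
$\left(\left(-20\right) \left(-5906\right) - 36754\right) + \left(70 - -15721\right) = \left(118120 - 36754\right) + \left(70 + 15721\right) = 81366 + 15791 = 97157$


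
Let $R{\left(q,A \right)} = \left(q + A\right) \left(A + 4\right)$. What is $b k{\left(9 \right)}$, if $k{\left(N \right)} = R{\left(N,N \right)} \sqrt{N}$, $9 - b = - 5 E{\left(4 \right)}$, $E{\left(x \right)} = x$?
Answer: $20358$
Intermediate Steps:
$R{\left(q,A \right)} = \left(4 + A\right) \left(A + q\right)$ ($R{\left(q,A \right)} = \left(A + q\right) \left(4 + A\right) = \left(4 + A\right) \left(A + q\right)$)
$b = 29$ ($b = 9 - \left(-5\right) 4 = 9 - -20 = 9 + 20 = 29$)
$k{\left(N \right)} = \sqrt{N} \left(2 N^{2} + 8 N\right)$ ($k{\left(N \right)} = \left(N^{2} + 4 N + 4 N + N N\right) \sqrt{N} = \left(N^{2} + 4 N + 4 N + N^{2}\right) \sqrt{N} = \left(2 N^{2} + 8 N\right) \sqrt{N} = \sqrt{N} \left(2 N^{2} + 8 N\right)$)
$b k{\left(9 \right)} = 29 \cdot 2 \cdot 9^{\frac{3}{2}} \left(4 + 9\right) = 29 \cdot 2 \cdot 27 \cdot 13 = 29 \cdot 702 = 20358$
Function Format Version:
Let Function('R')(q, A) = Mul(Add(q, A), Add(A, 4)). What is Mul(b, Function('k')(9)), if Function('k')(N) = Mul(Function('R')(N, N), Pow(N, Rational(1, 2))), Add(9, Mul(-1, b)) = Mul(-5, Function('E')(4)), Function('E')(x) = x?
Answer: 20358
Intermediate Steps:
Function('R')(q, A) = Mul(Add(4, A), Add(A, q)) (Function('R')(q, A) = Mul(Add(A, q), Add(4, A)) = Mul(Add(4, A), Add(A, q)))
b = 29 (b = Add(9, Mul(-1, Mul(-5, 4))) = Add(9, Mul(-1, -20)) = Add(9, 20) = 29)
Function('k')(N) = Mul(Pow(N, Rational(1, 2)), Add(Mul(2, Pow(N, 2)), Mul(8, N))) (Function('k')(N) = Mul(Add(Pow(N, 2), Mul(4, N), Mul(4, N), Mul(N, N)), Pow(N, Rational(1, 2))) = Mul(Add(Pow(N, 2), Mul(4, N), Mul(4, N), Pow(N, 2)), Pow(N, Rational(1, 2))) = Mul(Add(Mul(2, Pow(N, 2)), Mul(8, N)), Pow(N, Rational(1, 2))) = Mul(Pow(N, Rational(1, 2)), Add(Mul(2, Pow(N, 2)), Mul(8, N))))
Mul(b, Function('k')(9)) = Mul(29, Mul(2, Pow(9, Rational(3, 2)), Add(4, 9))) = Mul(29, Mul(2, 27, 13)) = Mul(29, 702) = 20358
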